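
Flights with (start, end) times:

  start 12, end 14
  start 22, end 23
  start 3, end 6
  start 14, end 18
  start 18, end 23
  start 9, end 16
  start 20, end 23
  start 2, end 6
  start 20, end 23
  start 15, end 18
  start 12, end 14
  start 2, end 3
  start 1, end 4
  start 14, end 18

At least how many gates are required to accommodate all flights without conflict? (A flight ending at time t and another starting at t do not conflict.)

Count concurrent intervals with a sweep; the peak is the room count.
starts: [1, 2, 2, 3, 9, 12, 12, 14, 14, 15, 18, 20, 20, 22]
ends:   [3, 4, 6, 6, 14, 14, 16, 18, 18, 18, 23, 23, 23, 23]
s1→1 s2→2 s2→3 e3→2 s3→3 e4→2 e6→1 e6→0 s9→1 s12→2 s12→3 e14→2 e14→1 s14→2 s14→3 s15→4  — peak 4.

4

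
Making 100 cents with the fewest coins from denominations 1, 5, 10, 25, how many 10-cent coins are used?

Use the largest denomination that fits, subtract, and repeat.
100 − 4×25→0
Count of 10: 0

0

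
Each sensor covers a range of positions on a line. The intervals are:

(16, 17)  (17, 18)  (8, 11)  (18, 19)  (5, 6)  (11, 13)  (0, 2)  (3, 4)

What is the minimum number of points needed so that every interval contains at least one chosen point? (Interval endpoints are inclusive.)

6

Process intervals by earliest right end; each time one isn't hit yet, stab at its right endpoint.
By right end: [0,2]  [3,4]  [5,6]  [8,11]  [11,13]  [16,17]  [17,18]  [18,19]
[0,2] uncovered → point at 2; [3,4] uncovered → point at 4; [5,6] uncovered → point at 6; [8,11] uncovered → point at 11; [16,17] uncovered → point at 17; [18,19] uncovered → point at 19.
Points: 2, 4, 6, 11, 17, 19 (6 total).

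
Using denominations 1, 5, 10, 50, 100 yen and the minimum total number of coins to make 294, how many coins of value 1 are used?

Greedy: take as many of the largest coin as possible, then repeat with the remainder.
294 − 2×100→94 − 1×50→44 − 4×10→4 − 4×1→0
Count of 1: 4

4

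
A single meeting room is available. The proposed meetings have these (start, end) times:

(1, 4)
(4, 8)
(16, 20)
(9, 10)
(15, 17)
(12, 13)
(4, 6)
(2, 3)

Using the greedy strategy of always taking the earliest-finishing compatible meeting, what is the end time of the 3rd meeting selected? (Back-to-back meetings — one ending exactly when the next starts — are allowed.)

10

Sorted by end: (2,3)  (1,4)  (4,6)  (4,8)  (9,10)  (12,13)  (15,17)  (16,20)
take (2,3); take (4,6); take (9,10); take (12,13); take (15,17).
Selected: (2,3) (4,6) (9,10) (12,13) (15,17)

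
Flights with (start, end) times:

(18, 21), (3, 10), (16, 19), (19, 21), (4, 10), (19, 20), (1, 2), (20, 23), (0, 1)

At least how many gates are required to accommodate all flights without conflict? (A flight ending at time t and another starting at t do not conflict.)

The answer is the maximum number of intervals overlapping at any instant.
starts: [0, 1, 3, 4, 16, 18, 19, 19, 20]
ends:   [1, 2, 10, 10, 19, 20, 21, 21, 23]
s0→1 e1→0 s1→1 e2→0 s3→1 s4→2 e10→1 e10→0 s16→1 s18→2 e19→1 s19→2 s19→3  — peak 3.

3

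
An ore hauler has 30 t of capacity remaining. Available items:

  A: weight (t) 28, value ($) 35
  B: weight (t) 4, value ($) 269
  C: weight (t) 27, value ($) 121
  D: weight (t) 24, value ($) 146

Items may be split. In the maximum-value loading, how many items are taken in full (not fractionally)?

2

Sort by value per unit weight and fill in that order.
Ratios (sorted): B 67.25, D 6.08, C 4.48, A 1.25
take B (4 @ 269); take D (24 @ 146); take 2/27 of C → 8.96. Capacity used 30/30.
2 item(s) taken whole; one partial (take 2/27 of C).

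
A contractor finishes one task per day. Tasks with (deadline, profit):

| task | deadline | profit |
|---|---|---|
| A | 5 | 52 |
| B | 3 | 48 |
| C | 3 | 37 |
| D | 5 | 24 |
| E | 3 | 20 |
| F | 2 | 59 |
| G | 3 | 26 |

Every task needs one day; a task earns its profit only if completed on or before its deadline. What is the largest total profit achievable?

Sort by profit descending; place each in the latest free slot ≤ its deadline.
By profit: F(d2,59), A(d5,52), B(d3,48), C(d3,37), G(d3,26), D(d5,24), E(d3,20)
F→slot 2; A→slot 5; B→slot 3; C→slot 1; G skipped; D→slot 4; E skipped.
Profit = 37 + 59 + 48 + 24 + 52 = 220

220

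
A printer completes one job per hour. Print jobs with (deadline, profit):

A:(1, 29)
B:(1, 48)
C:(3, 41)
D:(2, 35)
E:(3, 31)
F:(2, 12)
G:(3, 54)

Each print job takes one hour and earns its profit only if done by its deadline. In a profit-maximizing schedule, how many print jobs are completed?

Sort by profit descending; place each in the latest free slot ≤ its deadline.
Profit order: G=54 B=48 C=41 D=35 E=31 A=29 F=12
Assign: G→slot 3, B→slot 1, C→slot 2, D skipped, E skipped, A skipped, F skipped.
Slots: [1:B] [2:C] [3:G]
3 of 7 scheduled.

3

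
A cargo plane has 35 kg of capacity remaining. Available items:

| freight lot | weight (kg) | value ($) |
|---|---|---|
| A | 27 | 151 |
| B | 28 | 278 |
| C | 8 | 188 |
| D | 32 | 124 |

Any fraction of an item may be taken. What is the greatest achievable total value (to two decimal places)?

Ratios (sorted): C 23.50, B 9.93, A 5.59, D 3.88
take C (8 @ 188); take 27/28 of B → 268.07. Capacity used 35/35.
Total value = 456.07

456.07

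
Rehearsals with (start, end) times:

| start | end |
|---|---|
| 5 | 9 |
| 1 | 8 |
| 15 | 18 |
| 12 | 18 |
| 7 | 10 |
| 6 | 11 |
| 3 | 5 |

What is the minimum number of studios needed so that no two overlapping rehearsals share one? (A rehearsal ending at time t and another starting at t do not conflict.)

The answer is the maximum number of intervals overlapping at any instant.
Events (time:±→running): 1:+→1 3:+→2 5:-→1 5:+→2 6:+→3 7:+→4 … peak 4.

4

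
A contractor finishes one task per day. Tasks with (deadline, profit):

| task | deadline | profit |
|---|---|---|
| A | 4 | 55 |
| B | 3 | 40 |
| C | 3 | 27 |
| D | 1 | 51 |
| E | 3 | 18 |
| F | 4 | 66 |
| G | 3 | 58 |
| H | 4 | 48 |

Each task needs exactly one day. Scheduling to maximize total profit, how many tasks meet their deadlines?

4

Take jobs in profit order; each goes to the latest open slot no later than its deadline.
By profit: F(d4,66), G(d3,58), A(d4,55), D(d1,51), H(d4,48), B(d3,40), C(d3,27), E(d3,18)
F→slot 4; G→slot 3; A→slot 2; D→slot 1; H skipped; B skipped; C skipped; E skipped.
4 of 8 scheduled.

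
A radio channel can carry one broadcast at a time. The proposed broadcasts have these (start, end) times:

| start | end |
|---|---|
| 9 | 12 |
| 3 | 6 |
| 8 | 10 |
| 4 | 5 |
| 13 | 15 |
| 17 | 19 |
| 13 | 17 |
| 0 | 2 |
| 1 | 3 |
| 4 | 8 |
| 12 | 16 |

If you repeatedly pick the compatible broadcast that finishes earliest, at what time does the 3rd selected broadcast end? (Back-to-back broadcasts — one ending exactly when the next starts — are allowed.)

10

Greedy by earliest finish: after sorting by end time, pick each interval compatible with the last pick.
By end time: (0,2), (1,3), (4,5), (3,6), (4,8), (8,10), (9,12), (13,15), (12,16), (13,17), (17,19).
Pick (0,2); next start ≥ 2 → (4,5); next start ≥ 5 → (8,10); next start ≥ 10 → (13,15); next start ≥ 15 → (17,19).
Selected: (0,2) (4,5) (8,10) (13,15) (17,19)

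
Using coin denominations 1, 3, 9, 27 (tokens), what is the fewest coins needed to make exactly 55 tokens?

3

Use the largest denomination that fits, subtract, and repeat.
55 − 2×27→1 − 1×1→0
Total coins = 2 + 1 = 3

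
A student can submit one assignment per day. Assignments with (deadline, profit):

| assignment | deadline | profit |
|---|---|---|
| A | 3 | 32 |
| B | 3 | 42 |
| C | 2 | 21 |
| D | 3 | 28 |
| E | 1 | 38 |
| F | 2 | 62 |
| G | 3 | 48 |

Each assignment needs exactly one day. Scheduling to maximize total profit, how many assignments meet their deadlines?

3

By profit: F(d2,62), G(d3,48), B(d3,42), E(d1,38), A(d3,32), D(d3,28), C(d2,21)
F→slot 2; G→slot 3; B→slot 1; E skipped; A skipped; D skipped; C skipped.
3 of 7 scheduled.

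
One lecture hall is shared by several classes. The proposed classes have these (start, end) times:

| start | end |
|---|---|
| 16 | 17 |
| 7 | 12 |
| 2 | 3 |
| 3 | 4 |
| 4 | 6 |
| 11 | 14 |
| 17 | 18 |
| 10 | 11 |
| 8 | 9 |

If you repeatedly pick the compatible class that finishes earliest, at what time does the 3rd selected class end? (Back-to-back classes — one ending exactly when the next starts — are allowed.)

Sort by end time and greedily take each interval whose start is ≥ the last chosen end.
Sorted by end: (2,3)  (3,4)  (4,6)  (8,9)  (10,11)  (7,12)  (11,14)  (16,17)  (17,18)
take (2,3); take (3,4); take (4,6); take (8,9); take (10,11); take (11,14); take (16,17); take (17,18).
Selected: (2,3) (3,4) (4,6) (8,9) (10,11) (11,14) (16,17) (17,18)

6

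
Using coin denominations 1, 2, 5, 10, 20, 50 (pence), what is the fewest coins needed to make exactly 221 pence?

221 − 4×50→21 − 1×20→1 − 1×1→0
Total coins = 4 + 1 + 1 = 6

6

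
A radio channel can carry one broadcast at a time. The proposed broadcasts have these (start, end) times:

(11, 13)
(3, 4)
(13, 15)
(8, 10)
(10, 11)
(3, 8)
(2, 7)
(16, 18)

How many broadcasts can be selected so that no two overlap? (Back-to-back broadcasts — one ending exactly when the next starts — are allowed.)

6

By end time: (3,4), (2,7), (3,8), (8,10), (10,11), (11,13), (13,15), (16,18).
Pick (3,4); next start ≥ 4 → (8,10); next start ≥ 10 → (10,11); next start ≥ 11 → (11,13); next start ≥ 13 → (13,15); next start ≥ 15 → (16,18).
Selected 6 broadcasts.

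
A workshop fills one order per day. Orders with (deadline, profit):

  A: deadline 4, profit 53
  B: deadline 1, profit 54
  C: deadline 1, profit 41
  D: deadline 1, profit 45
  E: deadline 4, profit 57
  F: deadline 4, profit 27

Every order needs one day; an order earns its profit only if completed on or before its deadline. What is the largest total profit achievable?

191

Profit order: E=57 B=54 A=53 D=45 C=41 F=27
Assign: E→slot 4, B→slot 1, A→slot 3, D skipped, C skipped, F→slot 2.
Slots: [1:B] [2:F] [3:A] [4:E]
Profit = 54 + 27 + 53 + 57 = 191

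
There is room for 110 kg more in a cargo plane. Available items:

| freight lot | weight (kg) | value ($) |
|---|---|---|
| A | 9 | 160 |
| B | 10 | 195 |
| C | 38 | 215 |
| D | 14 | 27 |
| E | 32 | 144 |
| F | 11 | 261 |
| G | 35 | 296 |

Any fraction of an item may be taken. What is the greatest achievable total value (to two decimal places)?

Order: F (261/11=23.73) > B (195/10=19.50) > A (160/9=17.78) > G (296/35=8.46) > C (215/38=5.66) > E (144/32=4.50) > D (27/14=1.93)
Fill: take F (11 @ 261) → take B (10 @ 195) → take A (9 @ 160) → take G (35 @ 296) → take C (38 @ 215) → take 7/32 of E → 31.50; 110/110 used.
Total value = 1158.50

1158.50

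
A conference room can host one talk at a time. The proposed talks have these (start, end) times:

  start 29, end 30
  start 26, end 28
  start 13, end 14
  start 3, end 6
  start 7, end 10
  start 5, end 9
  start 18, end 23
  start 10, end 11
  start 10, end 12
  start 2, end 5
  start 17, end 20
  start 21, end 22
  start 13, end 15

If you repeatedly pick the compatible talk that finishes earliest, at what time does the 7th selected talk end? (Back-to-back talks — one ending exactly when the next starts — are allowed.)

28

Greedy by earliest finish: after sorting by end time, pick each interval compatible with the last pick.
By end time: (2,5), (3,6), (5,9), (7,10), (10,11), (10,12), (13,14), (13,15), (17,20), (21,22), (18,23), (26,28), (29,30).
Pick (2,5); next start ≥ 5 → (5,9); next start ≥ 9 → (10,11); next start ≥ 11 → (13,14); next start ≥ 14 → (17,20); next start ≥ 20 → (21,22); next start ≥ 22 → (26,28); next start ≥ 28 → (29,30).
Selected: (2,5) (5,9) (10,11) (13,14) (17,20) (21,22) (26,28) (29,30)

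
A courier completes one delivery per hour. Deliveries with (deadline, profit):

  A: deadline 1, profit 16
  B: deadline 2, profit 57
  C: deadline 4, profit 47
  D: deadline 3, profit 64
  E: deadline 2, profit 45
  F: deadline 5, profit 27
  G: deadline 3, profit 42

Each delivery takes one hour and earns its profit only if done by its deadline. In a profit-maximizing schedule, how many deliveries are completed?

5

Sort by profit descending; place each in the latest free slot ≤ its deadline.
By profit: D(d3,64), B(d2,57), C(d4,47), E(d2,45), G(d3,42), F(d5,27), A(d1,16)
D→slot 3; B→slot 2; C→slot 4; E→slot 1; G skipped; F→slot 5; A skipped.
5 of 7 scheduled.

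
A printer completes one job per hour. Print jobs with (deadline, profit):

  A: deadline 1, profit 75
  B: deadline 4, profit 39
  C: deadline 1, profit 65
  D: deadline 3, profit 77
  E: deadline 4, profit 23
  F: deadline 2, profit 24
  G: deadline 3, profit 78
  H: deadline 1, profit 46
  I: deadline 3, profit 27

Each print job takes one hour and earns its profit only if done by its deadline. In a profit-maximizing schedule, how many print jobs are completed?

Sort by profit descending; place each in the latest free slot ≤ its deadline.
By profit: G(d3,78), D(d3,77), A(d1,75), C(d1,65), H(d1,46), B(d4,39), I(d3,27), F(d2,24), E(d4,23)
G→slot 3; D→slot 2; A→slot 1; C skipped; H skipped; B→slot 4; I skipped; F skipped; E skipped.
4 of 9 scheduled.

4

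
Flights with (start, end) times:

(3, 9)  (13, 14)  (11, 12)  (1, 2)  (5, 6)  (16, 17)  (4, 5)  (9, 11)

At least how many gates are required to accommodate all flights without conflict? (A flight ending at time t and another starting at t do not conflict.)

2

Count concurrent intervals with a sweep; the peak is the room count.
starts: [1, 3, 4, 5, 9, 11, 13, 16]
ends:   [2, 5, 6, 9, 11, 12, 14, 17]
s1→1 e2→0 s3→1 s4→2  — peak 2.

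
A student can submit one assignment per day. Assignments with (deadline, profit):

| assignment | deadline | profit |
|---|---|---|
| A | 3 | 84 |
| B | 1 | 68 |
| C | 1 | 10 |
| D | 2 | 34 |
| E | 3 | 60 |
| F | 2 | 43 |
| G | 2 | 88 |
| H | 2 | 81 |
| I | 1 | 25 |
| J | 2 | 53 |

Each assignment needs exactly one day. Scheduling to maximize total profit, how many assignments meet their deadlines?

Profit order: G=88 A=84 H=81 B=68 E=60 J=53 F=43 D=34 I=25 C=10
Assign: G→slot 2, A→slot 3, H→slot 1, B skipped, E skipped, J skipped, F skipped, D skipped, I skipped, C skipped.
Slots: [1:H] [2:G] [3:A]
3 of 10 scheduled.

3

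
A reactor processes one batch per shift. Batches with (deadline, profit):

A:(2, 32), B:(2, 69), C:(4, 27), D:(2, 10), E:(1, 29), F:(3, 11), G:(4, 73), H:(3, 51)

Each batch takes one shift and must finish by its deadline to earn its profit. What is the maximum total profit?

By profit: G(d4,73), B(d2,69), H(d3,51), A(d2,32), E(d1,29), C(d4,27), F(d3,11), D(d2,10)
G→slot 4; B→slot 2; H→slot 3; A→slot 1; E skipped; C skipped; F skipped; D skipped.
Profit = 32 + 69 + 51 + 73 = 225

225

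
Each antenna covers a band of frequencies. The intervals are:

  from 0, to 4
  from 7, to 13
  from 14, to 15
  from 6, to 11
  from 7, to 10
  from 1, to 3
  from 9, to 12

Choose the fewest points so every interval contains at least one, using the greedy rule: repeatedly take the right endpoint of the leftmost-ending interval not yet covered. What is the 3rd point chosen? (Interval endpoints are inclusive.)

15

Process intervals by earliest right end; each time one isn't hit yet, stab at its right endpoint.
Sorted: [1,3] [0,4] [7,10] [6,11] [9,12] [7,13] [14,15]
{[1,3],[0,4]} hit by 3; {[7,10],[6,11],[9,12],[7,13]} hit by 10; {[14,15]} hit by 15.
Points: 3, 10, 15 (3 total).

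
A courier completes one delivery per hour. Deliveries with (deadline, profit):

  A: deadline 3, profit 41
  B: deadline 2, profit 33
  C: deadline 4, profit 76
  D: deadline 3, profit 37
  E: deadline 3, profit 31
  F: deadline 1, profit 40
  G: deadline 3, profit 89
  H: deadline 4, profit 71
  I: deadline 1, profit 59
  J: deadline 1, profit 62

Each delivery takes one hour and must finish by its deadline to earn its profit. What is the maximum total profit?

Sort by profit descending; place each in the latest free slot ≤ its deadline.
Profit order: G=89 C=76 H=71 J=62 I=59 A=41 F=40 D=37 B=33 E=31
Assign: G→slot 3, C→slot 4, H→slot 2, J→slot 1, I skipped, A skipped, F skipped, D skipped, B skipped, E skipped.
Slots: [1:J] [2:H] [3:G] [4:C]
Profit = 62 + 71 + 89 + 76 = 298

298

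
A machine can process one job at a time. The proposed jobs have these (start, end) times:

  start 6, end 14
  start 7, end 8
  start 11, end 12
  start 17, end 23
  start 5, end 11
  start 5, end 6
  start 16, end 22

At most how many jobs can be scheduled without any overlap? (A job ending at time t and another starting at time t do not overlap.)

By end time: (5,6), (7,8), (5,11), (11,12), (6,14), (16,22), (17,23).
Pick (5,6); next start ≥ 6 → (7,8); next start ≥ 8 → (11,12); next start ≥ 12 → (16,22).
Selected 4 jobs.

4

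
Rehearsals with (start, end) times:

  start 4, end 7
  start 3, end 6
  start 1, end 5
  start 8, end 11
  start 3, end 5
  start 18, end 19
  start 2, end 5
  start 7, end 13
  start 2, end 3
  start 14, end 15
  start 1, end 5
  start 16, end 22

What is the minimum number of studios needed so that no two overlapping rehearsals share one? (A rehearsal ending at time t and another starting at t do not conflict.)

Count concurrent intervals with a sweep; the peak is the room count.
starts: [1, 1, 2, 2, 3, 3, 4, 7, 8, 14, 16, 18]
ends:   [3, 5, 5, 5, 5, 6, 7, 11, 13, 15, 19, 22]
s1→1 s1→2 s2→3 s2→4 e3→3 s3→4 s3→5 s4→6  — peak 6.

6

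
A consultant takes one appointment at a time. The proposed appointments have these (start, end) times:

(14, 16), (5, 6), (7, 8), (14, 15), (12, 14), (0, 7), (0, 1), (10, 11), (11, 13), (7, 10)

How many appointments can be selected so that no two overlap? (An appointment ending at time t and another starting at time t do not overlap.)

Sort by end time and greedily take each interval whose start is ≥ the last chosen end.
Sorted by end: (0,1)  (5,6)  (0,7)  (7,8)  (7,10)  (10,11)  (11,13)  (12,14)  (14,15)  (14,16)
take (0,1); take (5,6); take (7,8); skip (7,10); take (10,11); take (11,13); take (14,15); skip (14,16).
Selected 6 appointments.

6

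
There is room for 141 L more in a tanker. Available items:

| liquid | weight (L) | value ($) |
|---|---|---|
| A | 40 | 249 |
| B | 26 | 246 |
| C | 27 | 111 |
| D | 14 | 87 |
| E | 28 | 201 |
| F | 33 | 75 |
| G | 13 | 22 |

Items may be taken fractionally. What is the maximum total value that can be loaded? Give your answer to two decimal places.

907.64

Sort by value per unit weight and fill in that order.
Order: B (246/26=9.46) > E (201/28=7.18) > A (249/40=6.22) > D (87/14=6.21) > C (111/27=4.11) > F (75/33=2.27) > G (22/13=1.69)
Fill: take B (26 @ 246) → take E (28 @ 201) → take A (40 @ 249) → take D (14 @ 87) → take C (27 @ 111) → take 6/33 of F → 13.64; 141/141 used.
Total value = 907.64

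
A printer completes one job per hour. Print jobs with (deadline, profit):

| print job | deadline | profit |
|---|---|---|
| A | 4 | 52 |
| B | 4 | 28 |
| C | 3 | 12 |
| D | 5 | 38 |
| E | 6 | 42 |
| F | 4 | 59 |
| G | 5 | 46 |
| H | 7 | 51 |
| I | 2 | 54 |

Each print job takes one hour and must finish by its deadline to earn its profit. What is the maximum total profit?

342

Take jobs in profit order; each goes to the latest open slot no later than its deadline.
Profit order: F=59 I=54 A=52 H=51 G=46 E=42 D=38 B=28 C=12
Assign: F→slot 4, I→slot 2, A→slot 3, H→slot 7, G→slot 5, E→slot 6, D→slot 1, B skipped, C skipped.
Slots: [1:D] [2:I] [3:A] [4:F] [5:G] [6:E] [7:H]
Profit = 38 + 54 + 52 + 59 + 46 + 42 + 51 = 342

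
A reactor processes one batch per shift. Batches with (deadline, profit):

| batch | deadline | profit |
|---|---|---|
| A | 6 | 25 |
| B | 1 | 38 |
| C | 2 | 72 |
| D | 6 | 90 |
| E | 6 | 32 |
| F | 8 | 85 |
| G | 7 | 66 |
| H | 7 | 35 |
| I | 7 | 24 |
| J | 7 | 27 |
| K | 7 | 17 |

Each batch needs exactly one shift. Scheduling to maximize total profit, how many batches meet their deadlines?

Profit order: D=90 F=85 C=72 G=66 B=38 H=35 E=32 J=27 A=25 I=24 K=17
Assign: D→slot 6, F→slot 8, C→slot 2, G→slot 7, B→slot 1, H→slot 5, E→slot 4, J→slot 3, A skipped, I skipped, K skipped.
Slots: [1:B] [2:C] [3:J] [4:E] [5:H] [6:D] [7:G] [8:F]
8 of 11 scheduled.

8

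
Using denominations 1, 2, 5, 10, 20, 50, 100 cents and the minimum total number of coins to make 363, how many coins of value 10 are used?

Use the largest denomination that fits, subtract, and repeat.
363 − 3×100→63 − 1×50→13 − 1×10→3 − 1×2→1 − 1×1→0
Count of 10: 1

1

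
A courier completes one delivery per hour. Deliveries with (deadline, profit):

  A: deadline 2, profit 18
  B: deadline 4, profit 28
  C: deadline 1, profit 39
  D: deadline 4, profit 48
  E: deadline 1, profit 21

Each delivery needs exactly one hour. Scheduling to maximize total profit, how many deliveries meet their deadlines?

4

Sort by profit descending; place each in the latest free slot ≤ its deadline.
Profit order: D=48 C=39 B=28 E=21 A=18
Assign: D→slot 4, C→slot 1, B→slot 3, E skipped, A→slot 2.
Slots: [1:C] [2:A] [3:B] [4:D]
4 of 5 scheduled.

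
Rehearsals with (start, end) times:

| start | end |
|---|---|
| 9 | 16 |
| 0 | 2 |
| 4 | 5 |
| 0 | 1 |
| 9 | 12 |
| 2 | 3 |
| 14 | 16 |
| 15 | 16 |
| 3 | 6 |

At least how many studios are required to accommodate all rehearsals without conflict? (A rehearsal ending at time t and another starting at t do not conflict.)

3

The answer is the maximum number of intervals overlapping at any instant.
Events (time:±→running): 0:+→1 0:+→2 1:-→1 2:-→0 2:+→1 3:-→0 3:+→1 4:+→2 5:-→1 6:-→0 9:+→1 9:+→2 12:-→1 14:+→2 15:+→3 … peak 3.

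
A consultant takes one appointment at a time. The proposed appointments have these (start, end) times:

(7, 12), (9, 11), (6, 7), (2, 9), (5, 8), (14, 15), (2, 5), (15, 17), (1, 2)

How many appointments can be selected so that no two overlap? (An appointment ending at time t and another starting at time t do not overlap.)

Greedy by earliest finish: after sorting by end time, pick each interval compatible with the last pick.
Sorted by end: (1,2)  (2,5)  (6,7)  (5,8)  (2,9)  (9,11)  (7,12)  (14,15)  (15,17)
take (1,2); take (2,5); take (6,7); skip (2,9); take (9,11); skip (7,12); take (14,15); take (15,17).
Selected 6 appointments.

6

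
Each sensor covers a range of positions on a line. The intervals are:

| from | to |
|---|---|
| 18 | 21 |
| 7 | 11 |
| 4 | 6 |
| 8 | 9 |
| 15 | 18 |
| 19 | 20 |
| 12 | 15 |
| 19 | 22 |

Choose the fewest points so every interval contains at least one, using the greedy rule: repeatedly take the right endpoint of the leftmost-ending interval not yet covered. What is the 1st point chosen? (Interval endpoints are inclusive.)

6

Process intervals by earliest right end; each time one isn't hit yet, stab at its right endpoint.
By right end: [4,6]  [8,9]  [7,11]  [12,15]  [15,18]  [19,20]  [18,21]  [19,22]
[4,6] uncovered → point at 6; [8,9] uncovered → point at 9; [12,15] uncovered → point at 15; [19,20] uncovered → point at 20.
Points: 6, 9, 15, 20 (4 total).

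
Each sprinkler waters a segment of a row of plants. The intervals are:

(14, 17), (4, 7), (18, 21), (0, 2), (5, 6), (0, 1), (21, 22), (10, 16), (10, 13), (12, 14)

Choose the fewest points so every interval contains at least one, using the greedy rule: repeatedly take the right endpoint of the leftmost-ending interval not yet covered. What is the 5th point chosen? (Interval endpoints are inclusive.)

21

Process intervals by earliest right end; each time one isn't hit yet, stab at its right endpoint.
By right end: [0,1]  [0,2]  [5,6]  [4,7]  [10,13]  [12,14]  [10,16]  [14,17]  [18,21]  [21,22]
[0,1] uncovered → point at 1; [5,6] uncovered → point at 6; [10,13] uncovered → point at 13; [14,17] uncovered → point at 17; [18,21] uncovered → point at 21.
Points: 1, 6, 13, 17, 21 (5 total).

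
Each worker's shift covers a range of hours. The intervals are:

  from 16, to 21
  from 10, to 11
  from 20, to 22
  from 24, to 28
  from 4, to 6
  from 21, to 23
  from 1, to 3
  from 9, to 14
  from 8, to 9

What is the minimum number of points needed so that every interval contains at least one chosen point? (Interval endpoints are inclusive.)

Sort by right endpoint; whenever an interval is uncovered, place a point at its right end.
By right end: [1,3]  [4,6]  [8,9]  [10,11]  [9,14]  [16,21]  [20,22]  [21,23]  [24,28]
[1,3] uncovered → point at 3; [4,6] uncovered → point at 6; [8,9] uncovered → point at 9; [10,11] uncovered → point at 11; [16,21] uncovered → point at 21; [24,28] uncovered → point at 28.
Points: 3, 6, 9, 11, 21, 28 (6 total).

6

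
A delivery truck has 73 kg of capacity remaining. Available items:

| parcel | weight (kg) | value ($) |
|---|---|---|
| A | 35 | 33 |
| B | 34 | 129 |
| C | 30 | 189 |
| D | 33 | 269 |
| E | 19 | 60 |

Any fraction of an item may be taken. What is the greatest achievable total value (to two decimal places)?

495.94

Greedy by value/weight ratio, highest first.
Ratios (sorted): D 8.15, C 6.30, B 3.79, E 3.16, A 0.94
take D (33 @ 269); take C (30 @ 189); take 10/34 of B → 37.94. Capacity used 73/73.
Total value = 495.94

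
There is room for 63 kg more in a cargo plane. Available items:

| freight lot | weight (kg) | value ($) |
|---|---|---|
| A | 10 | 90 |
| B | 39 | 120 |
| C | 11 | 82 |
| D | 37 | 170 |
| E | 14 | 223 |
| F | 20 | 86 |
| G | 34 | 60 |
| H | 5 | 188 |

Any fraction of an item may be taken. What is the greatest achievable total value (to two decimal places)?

Ratios (sorted): H 37.60, E 15.93, A 9.00, C 7.45, D 4.59, F 4.30, B 3.08, G 1.76
take H (5 @ 188); take E (14 @ 223); take A (10 @ 90); take C (11 @ 82); take 23/37 of D → 105.68. Capacity used 63/63.
Total value = 688.68

688.68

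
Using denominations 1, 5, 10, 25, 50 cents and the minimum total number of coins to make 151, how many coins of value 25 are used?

151 = 3×50 + 1×1
Count of 25: 0

0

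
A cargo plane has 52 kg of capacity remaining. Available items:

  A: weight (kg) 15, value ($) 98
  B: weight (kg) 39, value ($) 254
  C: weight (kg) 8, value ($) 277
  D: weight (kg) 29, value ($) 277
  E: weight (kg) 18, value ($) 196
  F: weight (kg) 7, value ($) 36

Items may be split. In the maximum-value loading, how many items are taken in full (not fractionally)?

Order: C (277/8=34.62) > E (196/18=10.89) > D (277/29=9.55) > A (98/15=6.53) > B (254/39=6.51) > F (36/7=5.14)
Fill: take C (8 @ 277) → take E (18 @ 196) → take 26/29 of D → 248.34; 52/52 used.
2 item(s) taken whole; one partial (take 26/29 of D).

2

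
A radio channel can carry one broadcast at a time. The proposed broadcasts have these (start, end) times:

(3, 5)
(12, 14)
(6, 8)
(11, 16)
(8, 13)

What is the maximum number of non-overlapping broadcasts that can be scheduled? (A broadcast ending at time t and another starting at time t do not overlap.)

By end time: (3,5), (6,8), (8,13), (12,14), (11,16).
Pick (3,5); next start ≥ 5 → (6,8); next start ≥ 8 → (8,13).
Selected 3 broadcasts.

3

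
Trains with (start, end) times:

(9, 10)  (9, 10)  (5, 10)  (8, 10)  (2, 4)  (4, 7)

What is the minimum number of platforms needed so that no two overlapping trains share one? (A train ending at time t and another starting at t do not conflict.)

4

starts: [2, 4, 5, 8, 9, 9]
ends:   [4, 7, 10, 10, 10, 10]
s2→1 e4→0 s4→1 s5→2 e7→1 s8→2 s9→3 s9→4  — peak 4.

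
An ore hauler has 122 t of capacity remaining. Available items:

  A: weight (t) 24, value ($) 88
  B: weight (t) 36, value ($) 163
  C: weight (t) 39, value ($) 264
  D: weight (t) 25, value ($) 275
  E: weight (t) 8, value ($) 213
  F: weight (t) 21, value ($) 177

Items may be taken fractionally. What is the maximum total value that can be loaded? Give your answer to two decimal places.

1060.31

Ratios (sorted): E 26.62, D 11.00, F 8.43, C 6.77, B 4.53, A 3.67
take E (8 @ 213); take D (25 @ 275); take F (21 @ 177); take C (39 @ 264); take 29/36 of B → 131.31. Capacity used 122/122.
Total value = 1060.31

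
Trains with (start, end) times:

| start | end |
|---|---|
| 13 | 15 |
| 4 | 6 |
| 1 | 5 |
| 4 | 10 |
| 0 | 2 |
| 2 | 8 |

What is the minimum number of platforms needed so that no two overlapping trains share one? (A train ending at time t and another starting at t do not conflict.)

4

Events (time:±→running): 0:+→1 1:+→2 2:-→1 2:+→2 4:+→3 4:+→4 … peak 4.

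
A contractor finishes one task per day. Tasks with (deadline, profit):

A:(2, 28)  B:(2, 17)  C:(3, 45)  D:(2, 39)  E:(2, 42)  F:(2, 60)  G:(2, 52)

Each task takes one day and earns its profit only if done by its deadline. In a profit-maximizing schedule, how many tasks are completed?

3

Take jobs in profit order; each goes to the latest open slot no later than its deadline.
Profit order: F=60 G=52 C=45 E=42 D=39 A=28 B=17
Assign: F→slot 2, G→slot 1, C→slot 3, E skipped, D skipped, A skipped, B skipped.
Slots: [1:G] [2:F] [3:C]
3 of 7 scheduled.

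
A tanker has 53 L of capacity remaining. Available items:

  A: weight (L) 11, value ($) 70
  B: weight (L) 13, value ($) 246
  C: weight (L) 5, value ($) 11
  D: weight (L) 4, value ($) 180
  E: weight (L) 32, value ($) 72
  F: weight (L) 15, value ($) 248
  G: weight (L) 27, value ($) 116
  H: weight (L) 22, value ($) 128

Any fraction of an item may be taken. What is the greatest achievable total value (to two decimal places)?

802.18

Sort by value per unit weight and fill in that order.
Order: D (180/4=45.00) > B (246/13=18.92) > F (248/15=16.53) > A (70/11=6.36) > H (128/22=5.82) > G (116/27=4.30) > E (72/32=2.25) > C (11/5=2.20)
Fill: take D (4 @ 180) → take B (13 @ 246) → take F (15 @ 248) → take A (11 @ 70) → take 10/22 of H → 58.18; 53/53 used.
Total value = 802.18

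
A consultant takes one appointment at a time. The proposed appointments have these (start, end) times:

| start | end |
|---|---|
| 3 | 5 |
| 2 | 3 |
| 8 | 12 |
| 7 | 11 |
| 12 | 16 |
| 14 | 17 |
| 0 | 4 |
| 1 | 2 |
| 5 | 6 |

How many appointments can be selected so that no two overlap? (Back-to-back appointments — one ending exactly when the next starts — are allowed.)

6

Sort by end time and greedily take each interval whose start is ≥ the last chosen end.
Sorted by end: (1,2)  (2,3)  (0,4)  (3,5)  (5,6)  (7,11)  (8,12)  (12,16)  (14,17)
take (1,2); take (2,3); take (3,5); take (5,6); take (7,11); take (12,16).
Selected 6 appointments.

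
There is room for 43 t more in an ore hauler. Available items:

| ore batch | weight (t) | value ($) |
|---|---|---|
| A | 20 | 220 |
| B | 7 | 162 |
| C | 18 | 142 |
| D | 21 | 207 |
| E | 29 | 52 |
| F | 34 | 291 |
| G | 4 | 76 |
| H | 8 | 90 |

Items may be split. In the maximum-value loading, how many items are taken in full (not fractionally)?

4

Order: B (162/7=23.14) > G (76/4=19.00) > H (90/8=11.25) > A (220/20=11.00) > D (207/21=9.86) > F (291/34=8.56) > C (142/18=7.89) > E (52/29=1.79)
Fill: take B (7 @ 162) → take G (4 @ 76) → take H (8 @ 90) → take A (20 @ 220) → take 4/21 of D → 39.43; 43/43 used.
4 item(s) taken whole; one partial (take 4/21 of D).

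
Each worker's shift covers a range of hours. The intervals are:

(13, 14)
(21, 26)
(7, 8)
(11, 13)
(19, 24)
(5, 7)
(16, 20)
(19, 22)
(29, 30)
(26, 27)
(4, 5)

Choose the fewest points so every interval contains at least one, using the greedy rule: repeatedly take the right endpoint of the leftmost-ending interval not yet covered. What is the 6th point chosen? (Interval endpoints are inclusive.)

Process intervals by earliest right end; each time one isn't hit yet, stab at its right endpoint.
Sorted: [4,5] [5,7] [7,8] [11,13] [13,14] [16,20] [19,22] [19,24] [21,26] [26,27] [29,30]
{[4,5],[5,7]} hit by 5; {[7,8]} hit by 8; {[11,13],[13,14]} hit by 13; {[16,20],[19,22],[19,24]} hit by 20; {[21,26],[26,27]} hit by 26; {[29,30]} hit by 30.
Points: 5, 8, 13, 20, 26, 30 (6 total).

30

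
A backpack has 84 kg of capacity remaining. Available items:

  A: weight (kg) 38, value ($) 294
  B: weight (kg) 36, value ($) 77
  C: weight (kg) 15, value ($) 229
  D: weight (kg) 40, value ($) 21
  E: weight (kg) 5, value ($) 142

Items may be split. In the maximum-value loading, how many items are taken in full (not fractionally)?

Greedy by value/weight ratio, highest first.
Order: E (142/5=28.40) > C (229/15=15.27) > A (294/38=7.74) > B (77/36=2.14) > D (21/40=0.53)
Fill: take E (5 @ 142) → take C (15 @ 229) → take A (38 @ 294) → take 26/36 of B → 55.61; 84/84 used.
3 item(s) taken whole; one partial (take 26/36 of B).

3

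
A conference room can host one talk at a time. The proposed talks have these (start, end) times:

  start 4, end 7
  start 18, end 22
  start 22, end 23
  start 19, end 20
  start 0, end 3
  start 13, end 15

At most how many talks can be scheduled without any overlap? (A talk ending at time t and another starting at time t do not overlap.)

5

Sorted by end: (0,3)  (4,7)  (13,15)  (19,20)  (18,22)  (22,23)
take (0,3); take (4,7); take (13,15); take (19,20); take (22,23).
Selected 5 talks.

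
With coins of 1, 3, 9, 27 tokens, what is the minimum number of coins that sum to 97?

97 − 3×27→16 − 1×9→7 − 2×3→1 − 1×1→0
Total coins = 3 + 1 + 2 + 1 = 7

7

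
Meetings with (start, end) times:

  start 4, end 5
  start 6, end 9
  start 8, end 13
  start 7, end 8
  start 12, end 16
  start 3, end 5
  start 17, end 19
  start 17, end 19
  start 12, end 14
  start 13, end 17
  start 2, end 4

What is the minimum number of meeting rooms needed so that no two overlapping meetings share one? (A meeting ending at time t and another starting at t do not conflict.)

3

Count concurrent intervals with a sweep; the peak is the room count.
Events (time:±→running): 2:+→1 3:+→2 4:-→1 4:+→2 5:-→1 5:-→0 6:+→1 7:+→2 8:-→1 8:+→2 9:-→1 12:+→2 12:+→3 … peak 3.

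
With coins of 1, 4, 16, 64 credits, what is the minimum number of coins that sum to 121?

7

121 = 1×64 + 3×16 + 2×4 + 1×1
Total coins = 1 + 3 + 2 + 1 = 7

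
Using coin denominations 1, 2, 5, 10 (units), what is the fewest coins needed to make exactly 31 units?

Greedy: take as many of the largest coin as possible, then repeat with the remainder.
31 = 3×10 + 1×1
Total coins = 3 + 1 = 4

4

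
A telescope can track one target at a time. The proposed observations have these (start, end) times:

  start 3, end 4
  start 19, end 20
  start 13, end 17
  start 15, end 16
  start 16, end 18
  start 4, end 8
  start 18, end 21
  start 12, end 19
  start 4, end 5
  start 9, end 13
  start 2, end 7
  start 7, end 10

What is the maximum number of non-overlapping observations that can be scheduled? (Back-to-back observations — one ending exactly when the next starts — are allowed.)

6

Sorted by end: (3,4)  (4,5)  (2,7)  (4,8)  (7,10)  (9,13)  (15,16)  (13,17)  (16,18)  (12,19)  (19,20)  (18,21)
take (3,4); take (4,5); take (7,10); take (15,16); take (16,18); take (19,20).
Selected 6 observations.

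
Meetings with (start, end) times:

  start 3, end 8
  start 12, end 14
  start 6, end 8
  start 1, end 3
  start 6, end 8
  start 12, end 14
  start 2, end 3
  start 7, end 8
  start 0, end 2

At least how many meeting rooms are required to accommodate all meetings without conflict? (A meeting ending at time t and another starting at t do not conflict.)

starts: [0, 1, 2, 3, 6, 6, 7, 12, 12]
ends:   [2, 3, 3, 8, 8, 8, 8, 14, 14]
s0→1 s1→2 e2→1 s2→2 e3→1 e3→0 s3→1 s6→2 s6→3 s7→4  — peak 4.

4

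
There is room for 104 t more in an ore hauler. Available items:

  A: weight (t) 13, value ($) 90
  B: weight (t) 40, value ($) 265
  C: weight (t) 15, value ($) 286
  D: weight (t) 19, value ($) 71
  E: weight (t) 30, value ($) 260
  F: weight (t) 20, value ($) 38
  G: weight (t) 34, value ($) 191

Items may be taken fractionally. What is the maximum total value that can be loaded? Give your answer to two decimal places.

934.71

Sort by value per unit weight and fill in that order.
Ratios (sorted): C 19.07, E 8.67, A 6.92, B 6.62, G 5.62, D 3.74, F 1.90
take C (15 @ 286); take E (30 @ 260); take A (13 @ 90); take B (40 @ 265); take 6/34 of G → 33.71. Capacity used 104/104.
Total value = 934.71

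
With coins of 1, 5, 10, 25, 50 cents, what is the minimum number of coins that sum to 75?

75 = 1×50 + 1×25
Total coins = 1 + 1 = 2

2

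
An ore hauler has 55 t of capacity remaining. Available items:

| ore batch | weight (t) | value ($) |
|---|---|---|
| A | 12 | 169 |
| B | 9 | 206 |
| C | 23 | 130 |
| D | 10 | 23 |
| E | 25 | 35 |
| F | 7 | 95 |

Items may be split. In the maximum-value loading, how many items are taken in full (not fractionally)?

Order: B (206/9=22.89) > A (169/12=14.08) > F (95/7=13.57) > C (130/23=5.65) > D (23/10=2.30) > E (35/25=1.40)
Fill: take B (9 @ 206) → take A (12 @ 169) → take F (7 @ 95) → take C (23 @ 130) → take 4/10 of D → 9.20; 55/55 used.
4 item(s) taken whole; one partial (take 4/10 of D).

4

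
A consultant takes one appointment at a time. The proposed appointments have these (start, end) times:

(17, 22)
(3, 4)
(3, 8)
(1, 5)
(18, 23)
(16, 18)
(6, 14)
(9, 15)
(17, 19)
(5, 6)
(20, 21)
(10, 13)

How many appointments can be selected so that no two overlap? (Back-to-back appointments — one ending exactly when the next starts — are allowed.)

Greedy by earliest finish: after sorting by end time, pick each interval compatible with the last pick.
By end time: (3,4), (1,5), (5,6), (3,8), (10,13), (6,14), (9,15), (16,18), (17,19), (20,21), (17,22), (18,23).
Pick (3,4); next start ≥ 4 → (5,6); next start ≥ 6 → (10,13); next start ≥ 13 → (16,18); next start ≥ 18 → (20,21).
Selected 5 appointments.

5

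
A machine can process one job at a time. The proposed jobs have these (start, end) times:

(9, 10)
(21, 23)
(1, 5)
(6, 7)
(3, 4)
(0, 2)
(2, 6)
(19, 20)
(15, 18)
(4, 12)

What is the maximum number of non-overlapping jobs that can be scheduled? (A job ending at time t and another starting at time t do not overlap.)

Sorted by end: (0,2)  (3,4)  (1,5)  (2,6)  (6,7)  (9,10)  (4,12)  (15,18)  (19,20)  (21,23)
take (0,2); take (3,4); skip (1,5); take (6,7); take (9,10); skip (4,12); take (15,18); take (19,20); take (21,23).
Selected 7 jobs.

7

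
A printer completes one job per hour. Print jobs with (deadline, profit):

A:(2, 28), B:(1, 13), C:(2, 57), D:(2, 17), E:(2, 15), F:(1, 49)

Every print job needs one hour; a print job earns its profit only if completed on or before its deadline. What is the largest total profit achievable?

106

Take jobs in profit order; each goes to the latest open slot no later than its deadline.
Profit order: C=57 F=49 A=28 D=17 E=15 B=13
Assign: C→slot 2, F→slot 1, A skipped, D skipped, E skipped, B skipped.
Slots: [1:F] [2:C]
Profit = 49 + 57 = 106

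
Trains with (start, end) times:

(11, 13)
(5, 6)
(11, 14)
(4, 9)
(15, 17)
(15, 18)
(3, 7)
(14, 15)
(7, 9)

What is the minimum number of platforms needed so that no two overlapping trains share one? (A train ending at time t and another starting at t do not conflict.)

3

Events (time:±→running): 3:+→1 4:+→2 5:+→3 … peak 3.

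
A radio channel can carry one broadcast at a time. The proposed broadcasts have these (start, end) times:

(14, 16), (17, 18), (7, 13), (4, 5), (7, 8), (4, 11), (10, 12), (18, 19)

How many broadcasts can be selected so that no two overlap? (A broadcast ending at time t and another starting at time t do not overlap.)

Sort by end time and greedily take each interval whose start is ≥ the last chosen end.
By end time: (4,5), (7,8), (4,11), (10,12), (7,13), (14,16), (17,18), (18,19).
Pick (4,5); next start ≥ 5 → (7,8); next start ≥ 8 → (10,12); next start ≥ 12 → (14,16); next start ≥ 16 → (17,18); next start ≥ 18 → (18,19).
Selected 6 broadcasts.

6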